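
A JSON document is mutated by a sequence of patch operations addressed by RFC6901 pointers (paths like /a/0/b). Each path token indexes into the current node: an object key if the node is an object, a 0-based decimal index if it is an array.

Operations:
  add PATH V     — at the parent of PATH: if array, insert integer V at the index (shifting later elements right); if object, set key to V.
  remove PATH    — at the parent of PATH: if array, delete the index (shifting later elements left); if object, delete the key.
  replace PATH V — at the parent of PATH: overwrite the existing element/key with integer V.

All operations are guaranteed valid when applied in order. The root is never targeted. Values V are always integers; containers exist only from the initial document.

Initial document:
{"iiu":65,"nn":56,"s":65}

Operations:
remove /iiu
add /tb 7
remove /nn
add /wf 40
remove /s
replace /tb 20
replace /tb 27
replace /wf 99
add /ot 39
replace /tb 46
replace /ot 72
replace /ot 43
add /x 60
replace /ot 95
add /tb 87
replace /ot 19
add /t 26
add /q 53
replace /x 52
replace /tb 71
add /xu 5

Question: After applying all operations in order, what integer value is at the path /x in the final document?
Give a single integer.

After op 1 (remove /iiu): {"nn":56,"s":65}
After op 2 (add /tb 7): {"nn":56,"s":65,"tb":7}
After op 3 (remove /nn): {"s":65,"tb":7}
After op 4 (add /wf 40): {"s":65,"tb":7,"wf":40}
After op 5 (remove /s): {"tb":7,"wf":40}
After op 6 (replace /tb 20): {"tb":20,"wf":40}
After op 7 (replace /tb 27): {"tb":27,"wf":40}
After op 8 (replace /wf 99): {"tb":27,"wf":99}
After op 9 (add /ot 39): {"ot":39,"tb":27,"wf":99}
After op 10 (replace /tb 46): {"ot":39,"tb":46,"wf":99}
After op 11 (replace /ot 72): {"ot":72,"tb":46,"wf":99}
After op 12 (replace /ot 43): {"ot":43,"tb":46,"wf":99}
After op 13 (add /x 60): {"ot":43,"tb":46,"wf":99,"x":60}
After op 14 (replace /ot 95): {"ot":95,"tb":46,"wf":99,"x":60}
After op 15 (add /tb 87): {"ot":95,"tb":87,"wf":99,"x":60}
After op 16 (replace /ot 19): {"ot":19,"tb":87,"wf":99,"x":60}
After op 17 (add /t 26): {"ot":19,"t":26,"tb":87,"wf":99,"x":60}
After op 18 (add /q 53): {"ot":19,"q":53,"t":26,"tb":87,"wf":99,"x":60}
After op 19 (replace /x 52): {"ot":19,"q":53,"t":26,"tb":87,"wf":99,"x":52}
After op 20 (replace /tb 71): {"ot":19,"q":53,"t":26,"tb":71,"wf":99,"x":52}
After op 21 (add /xu 5): {"ot":19,"q":53,"t":26,"tb":71,"wf":99,"x":52,"xu":5}
Value at /x: 52

Answer: 52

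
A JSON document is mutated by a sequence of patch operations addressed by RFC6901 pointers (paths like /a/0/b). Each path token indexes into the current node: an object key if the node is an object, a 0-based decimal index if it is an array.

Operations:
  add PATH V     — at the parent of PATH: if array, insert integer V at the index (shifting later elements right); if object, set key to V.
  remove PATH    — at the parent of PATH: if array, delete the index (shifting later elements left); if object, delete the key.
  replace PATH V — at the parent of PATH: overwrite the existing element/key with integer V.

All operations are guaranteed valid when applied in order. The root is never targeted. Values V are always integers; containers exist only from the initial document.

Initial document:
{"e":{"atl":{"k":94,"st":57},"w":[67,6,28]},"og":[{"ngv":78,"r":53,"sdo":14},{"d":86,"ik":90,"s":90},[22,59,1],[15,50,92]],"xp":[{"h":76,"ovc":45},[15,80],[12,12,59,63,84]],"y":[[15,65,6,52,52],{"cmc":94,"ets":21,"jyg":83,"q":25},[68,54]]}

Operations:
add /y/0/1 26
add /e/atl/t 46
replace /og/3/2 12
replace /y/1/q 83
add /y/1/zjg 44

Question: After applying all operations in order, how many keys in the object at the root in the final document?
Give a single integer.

After op 1 (add /y/0/1 26): {"e":{"atl":{"k":94,"st":57},"w":[67,6,28]},"og":[{"ngv":78,"r":53,"sdo":14},{"d":86,"ik":90,"s":90},[22,59,1],[15,50,92]],"xp":[{"h":76,"ovc":45},[15,80],[12,12,59,63,84]],"y":[[15,26,65,6,52,52],{"cmc":94,"ets":21,"jyg":83,"q":25},[68,54]]}
After op 2 (add /e/atl/t 46): {"e":{"atl":{"k":94,"st":57,"t":46},"w":[67,6,28]},"og":[{"ngv":78,"r":53,"sdo":14},{"d":86,"ik":90,"s":90},[22,59,1],[15,50,92]],"xp":[{"h":76,"ovc":45},[15,80],[12,12,59,63,84]],"y":[[15,26,65,6,52,52],{"cmc":94,"ets":21,"jyg":83,"q":25},[68,54]]}
After op 3 (replace /og/3/2 12): {"e":{"atl":{"k":94,"st":57,"t":46},"w":[67,6,28]},"og":[{"ngv":78,"r":53,"sdo":14},{"d":86,"ik":90,"s":90},[22,59,1],[15,50,12]],"xp":[{"h":76,"ovc":45},[15,80],[12,12,59,63,84]],"y":[[15,26,65,6,52,52],{"cmc":94,"ets":21,"jyg":83,"q":25},[68,54]]}
After op 4 (replace /y/1/q 83): {"e":{"atl":{"k":94,"st":57,"t":46},"w":[67,6,28]},"og":[{"ngv":78,"r":53,"sdo":14},{"d":86,"ik":90,"s":90},[22,59,1],[15,50,12]],"xp":[{"h":76,"ovc":45},[15,80],[12,12,59,63,84]],"y":[[15,26,65,6,52,52],{"cmc":94,"ets":21,"jyg":83,"q":83},[68,54]]}
After op 5 (add /y/1/zjg 44): {"e":{"atl":{"k":94,"st":57,"t":46},"w":[67,6,28]},"og":[{"ngv":78,"r":53,"sdo":14},{"d":86,"ik":90,"s":90},[22,59,1],[15,50,12]],"xp":[{"h":76,"ovc":45},[15,80],[12,12,59,63,84]],"y":[[15,26,65,6,52,52],{"cmc":94,"ets":21,"jyg":83,"q":83,"zjg":44},[68,54]]}
Size at the root: 4

Answer: 4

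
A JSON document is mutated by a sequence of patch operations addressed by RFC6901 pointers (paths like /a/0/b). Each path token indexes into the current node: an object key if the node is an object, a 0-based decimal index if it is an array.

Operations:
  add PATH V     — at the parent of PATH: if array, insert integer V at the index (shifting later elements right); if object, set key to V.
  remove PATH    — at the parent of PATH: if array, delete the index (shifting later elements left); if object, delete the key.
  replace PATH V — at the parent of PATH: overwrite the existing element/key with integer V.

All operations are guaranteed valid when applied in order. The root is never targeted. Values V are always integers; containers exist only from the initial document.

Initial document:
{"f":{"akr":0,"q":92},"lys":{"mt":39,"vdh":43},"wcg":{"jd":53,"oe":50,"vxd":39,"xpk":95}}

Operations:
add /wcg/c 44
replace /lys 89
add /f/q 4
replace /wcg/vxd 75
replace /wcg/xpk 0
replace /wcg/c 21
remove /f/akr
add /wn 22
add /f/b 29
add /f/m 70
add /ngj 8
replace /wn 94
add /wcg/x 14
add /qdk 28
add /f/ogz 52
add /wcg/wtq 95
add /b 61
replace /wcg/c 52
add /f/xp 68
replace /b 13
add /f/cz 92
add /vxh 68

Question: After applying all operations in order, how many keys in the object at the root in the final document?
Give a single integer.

After op 1 (add /wcg/c 44): {"f":{"akr":0,"q":92},"lys":{"mt":39,"vdh":43},"wcg":{"c":44,"jd":53,"oe":50,"vxd":39,"xpk":95}}
After op 2 (replace /lys 89): {"f":{"akr":0,"q":92},"lys":89,"wcg":{"c":44,"jd":53,"oe":50,"vxd":39,"xpk":95}}
After op 3 (add /f/q 4): {"f":{"akr":0,"q":4},"lys":89,"wcg":{"c":44,"jd":53,"oe":50,"vxd":39,"xpk":95}}
After op 4 (replace /wcg/vxd 75): {"f":{"akr":0,"q":4},"lys":89,"wcg":{"c":44,"jd":53,"oe":50,"vxd":75,"xpk":95}}
After op 5 (replace /wcg/xpk 0): {"f":{"akr":0,"q":4},"lys":89,"wcg":{"c":44,"jd":53,"oe":50,"vxd":75,"xpk":0}}
After op 6 (replace /wcg/c 21): {"f":{"akr":0,"q":4},"lys":89,"wcg":{"c":21,"jd":53,"oe":50,"vxd":75,"xpk":0}}
After op 7 (remove /f/akr): {"f":{"q":4},"lys":89,"wcg":{"c":21,"jd":53,"oe":50,"vxd":75,"xpk":0}}
After op 8 (add /wn 22): {"f":{"q":4},"lys":89,"wcg":{"c":21,"jd":53,"oe":50,"vxd":75,"xpk":0},"wn":22}
After op 9 (add /f/b 29): {"f":{"b":29,"q":4},"lys":89,"wcg":{"c":21,"jd":53,"oe":50,"vxd":75,"xpk":0},"wn":22}
After op 10 (add /f/m 70): {"f":{"b":29,"m":70,"q":4},"lys":89,"wcg":{"c":21,"jd":53,"oe":50,"vxd":75,"xpk":0},"wn":22}
After op 11 (add /ngj 8): {"f":{"b":29,"m":70,"q":4},"lys":89,"ngj":8,"wcg":{"c":21,"jd":53,"oe":50,"vxd":75,"xpk":0},"wn":22}
After op 12 (replace /wn 94): {"f":{"b":29,"m":70,"q":4},"lys":89,"ngj":8,"wcg":{"c":21,"jd":53,"oe":50,"vxd":75,"xpk":0},"wn":94}
After op 13 (add /wcg/x 14): {"f":{"b":29,"m":70,"q":4},"lys":89,"ngj":8,"wcg":{"c":21,"jd":53,"oe":50,"vxd":75,"x":14,"xpk":0},"wn":94}
After op 14 (add /qdk 28): {"f":{"b":29,"m":70,"q":4},"lys":89,"ngj":8,"qdk":28,"wcg":{"c":21,"jd":53,"oe":50,"vxd":75,"x":14,"xpk":0},"wn":94}
After op 15 (add /f/ogz 52): {"f":{"b":29,"m":70,"ogz":52,"q":4},"lys":89,"ngj":8,"qdk":28,"wcg":{"c":21,"jd":53,"oe":50,"vxd":75,"x":14,"xpk":0},"wn":94}
After op 16 (add /wcg/wtq 95): {"f":{"b":29,"m":70,"ogz":52,"q":4},"lys":89,"ngj":8,"qdk":28,"wcg":{"c":21,"jd":53,"oe":50,"vxd":75,"wtq":95,"x":14,"xpk":0},"wn":94}
After op 17 (add /b 61): {"b":61,"f":{"b":29,"m":70,"ogz":52,"q":4},"lys":89,"ngj":8,"qdk":28,"wcg":{"c":21,"jd":53,"oe":50,"vxd":75,"wtq":95,"x":14,"xpk":0},"wn":94}
After op 18 (replace /wcg/c 52): {"b":61,"f":{"b":29,"m":70,"ogz":52,"q":4},"lys":89,"ngj":8,"qdk":28,"wcg":{"c":52,"jd":53,"oe":50,"vxd":75,"wtq":95,"x":14,"xpk":0},"wn":94}
After op 19 (add /f/xp 68): {"b":61,"f":{"b":29,"m":70,"ogz":52,"q":4,"xp":68},"lys":89,"ngj":8,"qdk":28,"wcg":{"c":52,"jd":53,"oe":50,"vxd":75,"wtq":95,"x":14,"xpk":0},"wn":94}
After op 20 (replace /b 13): {"b":13,"f":{"b":29,"m":70,"ogz":52,"q":4,"xp":68},"lys":89,"ngj":8,"qdk":28,"wcg":{"c":52,"jd":53,"oe":50,"vxd":75,"wtq":95,"x":14,"xpk":0},"wn":94}
After op 21 (add /f/cz 92): {"b":13,"f":{"b":29,"cz":92,"m":70,"ogz":52,"q":4,"xp":68},"lys":89,"ngj":8,"qdk":28,"wcg":{"c":52,"jd":53,"oe":50,"vxd":75,"wtq":95,"x":14,"xpk":0},"wn":94}
After op 22 (add /vxh 68): {"b":13,"f":{"b":29,"cz":92,"m":70,"ogz":52,"q":4,"xp":68},"lys":89,"ngj":8,"qdk":28,"vxh":68,"wcg":{"c":52,"jd":53,"oe":50,"vxd":75,"wtq":95,"x":14,"xpk":0},"wn":94}
Size at the root: 8

Answer: 8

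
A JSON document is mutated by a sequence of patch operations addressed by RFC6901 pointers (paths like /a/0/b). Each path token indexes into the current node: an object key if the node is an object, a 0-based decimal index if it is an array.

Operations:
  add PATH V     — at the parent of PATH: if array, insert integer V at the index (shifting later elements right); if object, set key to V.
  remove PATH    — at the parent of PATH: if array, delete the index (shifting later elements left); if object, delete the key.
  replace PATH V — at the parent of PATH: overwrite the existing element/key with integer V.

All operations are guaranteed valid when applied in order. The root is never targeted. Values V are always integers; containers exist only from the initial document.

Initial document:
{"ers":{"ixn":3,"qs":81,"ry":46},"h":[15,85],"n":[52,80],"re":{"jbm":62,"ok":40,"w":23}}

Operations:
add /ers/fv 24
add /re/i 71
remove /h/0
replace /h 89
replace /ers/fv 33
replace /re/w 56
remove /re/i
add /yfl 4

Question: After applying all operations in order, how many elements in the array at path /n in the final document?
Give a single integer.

After op 1 (add /ers/fv 24): {"ers":{"fv":24,"ixn":3,"qs":81,"ry":46},"h":[15,85],"n":[52,80],"re":{"jbm":62,"ok":40,"w":23}}
After op 2 (add /re/i 71): {"ers":{"fv":24,"ixn":3,"qs":81,"ry":46},"h":[15,85],"n":[52,80],"re":{"i":71,"jbm":62,"ok":40,"w":23}}
After op 3 (remove /h/0): {"ers":{"fv":24,"ixn":3,"qs":81,"ry":46},"h":[85],"n":[52,80],"re":{"i":71,"jbm":62,"ok":40,"w":23}}
After op 4 (replace /h 89): {"ers":{"fv":24,"ixn":3,"qs":81,"ry":46},"h":89,"n":[52,80],"re":{"i":71,"jbm":62,"ok":40,"w":23}}
After op 5 (replace /ers/fv 33): {"ers":{"fv":33,"ixn":3,"qs":81,"ry":46},"h":89,"n":[52,80],"re":{"i":71,"jbm":62,"ok":40,"w":23}}
After op 6 (replace /re/w 56): {"ers":{"fv":33,"ixn":3,"qs":81,"ry":46},"h":89,"n":[52,80],"re":{"i":71,"jbm":62,"ok":40,"w":56}}
After op 7 (remove /re/i): {"ers":{"fv":33,"ixn":3,"qs":81,"ry":46},"h":89,"n":[52,80],"re":{"jbm":62,"ok":40,"w":56}}
After op 8 (add /yfl 4): {"ers":{"fv":33,"ixn":3,"qs":81,"ry":46},"h":89,"n":[52,80],"re":{"jbm":62,"ok":40,"w":56},"yfl":4}
Size at path /n: 2

Answer: 2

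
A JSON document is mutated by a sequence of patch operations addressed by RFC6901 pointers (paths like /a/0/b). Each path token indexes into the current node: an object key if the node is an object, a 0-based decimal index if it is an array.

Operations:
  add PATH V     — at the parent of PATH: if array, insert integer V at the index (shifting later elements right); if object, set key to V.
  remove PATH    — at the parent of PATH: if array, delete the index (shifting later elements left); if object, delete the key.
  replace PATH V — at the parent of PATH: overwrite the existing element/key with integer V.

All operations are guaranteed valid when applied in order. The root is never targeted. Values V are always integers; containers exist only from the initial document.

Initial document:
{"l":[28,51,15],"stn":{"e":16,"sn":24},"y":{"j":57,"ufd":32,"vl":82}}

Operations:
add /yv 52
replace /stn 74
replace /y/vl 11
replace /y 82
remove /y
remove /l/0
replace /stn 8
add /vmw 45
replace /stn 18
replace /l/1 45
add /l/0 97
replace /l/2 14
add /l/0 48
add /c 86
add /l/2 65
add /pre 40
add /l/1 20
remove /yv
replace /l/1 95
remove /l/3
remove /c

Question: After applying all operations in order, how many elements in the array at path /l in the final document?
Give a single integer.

After op 1 (add /yv 52): {"l":[28,51,15],"stn":{"e":16,"sn":24},"y":{"j":57,"ufd":32,"vl":82},"yv":52}
After op 2 (replace /stn 74): {"l":[28,51,15],"stn":74,"y":{"j":57,"ufd":32,"vl":82},"yv":52}
After op 3 (replace /y/vl 11): {"l":[28,51,15],"stn":74,"y":{"j":57,"ufd":32,"vl":11},"yv":52}
After op 4 (replace /y 82): {"l":[28,51,15],"stn":74,"y":82,"yv":52}
After op 5 (remove /y): {"l":[28,51,15],"stn":74,"yv":52}
After op 6 (remove /l/0): {"l":[51,15],"stn":74,"yv":52}
After op 7 (replace /stn 8): {"l":[51,15],"stn":8,"yv":52}
After op 8 (add /vmw 45): {"l":[51,15],"stn":8,"vmw":45,"yv":52}
After op 9 (replace /stn 18): {"l":[51,15],"stn":18,"vmw":45,"yv":52}
After op 10 (replace /l/1 45): {"l":[51,45],"stn":18,"vmw":45,"yv":52}
After op 11 (add /l/0 97): {"l":[97,51,45],"stn":18,"vmw":45,"yv":52}
After op 12 (replace /l/2 14): {"l":[97,51,14],"stn":18,"vmw":45,"yv":52}
After op 13 (add /l/0 48): {"l":[48,97,51,14],"stn":18,"vmw":45,"yv":52}
After op 14 (add /c 86): {"c":86,"l":[48,97,51,14],"stn":18,"vmw":45,"yv":52}
After op 15 (add /l/2 65): {"c":86,"l":[48,97,65,51,14],"stn":18,"vmw":45,"yv":52}
After op 16 (add /pre 40): {"c":86,"l":[48,97,65,51,14],"pre":40,"stn":18,"vmw":45,"yv":52}
After op 17 (add /l/1 20): {"c":86,"l":[48,20,97,65,51,14],"pre":40,"stn":18,"vmw":45,"yv":52}
After op 18 (remove /yv): {"c":86,"l":[48,20,97,65,51,14],"pre":40,"stn":18,"vmw":45}
After op 19 (replace /l/1 95): {"c":86,"l":[48,95,97,65,51,14],"pre":40,"stn":18,"vmw":45}
After op 20 (remove /l/3): {"c":86,"l":[48,95,97,51,14],"pre":40,"stn":18,"vmw":45}
After op 21 (remove /c): {"l":[48,95,97,51,14],"pre":40,"stn":18,"vmw":45}
Size at path /l: 5

Answer: 5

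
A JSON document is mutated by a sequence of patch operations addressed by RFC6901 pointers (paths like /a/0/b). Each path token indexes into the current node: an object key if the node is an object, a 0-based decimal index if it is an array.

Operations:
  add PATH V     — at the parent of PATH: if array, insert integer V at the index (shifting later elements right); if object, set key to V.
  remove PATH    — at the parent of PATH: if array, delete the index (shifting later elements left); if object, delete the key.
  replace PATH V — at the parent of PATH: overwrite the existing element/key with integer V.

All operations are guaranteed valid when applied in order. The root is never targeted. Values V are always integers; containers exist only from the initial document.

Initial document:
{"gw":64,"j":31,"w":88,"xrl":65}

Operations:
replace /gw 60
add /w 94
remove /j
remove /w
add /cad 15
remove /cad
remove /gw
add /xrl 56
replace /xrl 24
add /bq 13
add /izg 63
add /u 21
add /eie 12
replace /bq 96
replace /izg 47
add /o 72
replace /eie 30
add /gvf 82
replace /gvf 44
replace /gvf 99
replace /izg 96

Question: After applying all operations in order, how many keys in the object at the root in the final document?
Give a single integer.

After op 1 (replace /gw 60): {"gw":60,"j":31,"w":88,"xrl":65}
After op 2 (add /w 94): {"gw":60,"j":31,"w":94,"xrl":65}
After op 3 (remove /j): {"gw":60,"w":94,"xrl":65}
After op 4 (remove /w): {"gw":60,"xrl":65}
After op 5 (add /cad 15): {"cad":15,"gw":60,"xrl":65}
After op 6 (remove /cad): {"gw":60,"xrl":65}
After op 7 (remove /gw): {"xrl":65}
After op 8 (add /xrl 56): {"xrl":56}
After op 9 (replace /xrl 24): {"xrl":24}
After op 10 (add /bq 13): {"bq":13,"xrl":24}
After op 11 (add /izg 63): {"bq":13,"izg":63,"xrl":24}
After op 12 (add /u 21): {"bq":13,"izg":63,"u":21,"xrl":24}
After op 13 (add /eie 12): {"bq":13,"eie":12,"izg":63,"u":21,"xrl":24}
After op 14 (replace /bq 96): {"bq":96,"eie":12,"izg":63,"u":21,"xrl":24}
After op 15 (replace /izg 47): {"bq":96,"eie":12,"izg":47,"u":21,"xrl":24}
After op 16 (add /o 72): {"bq":96,"eie":12,"izg":47,"o":72,"u":21,"xrl":24}
After op 17 (replace /eie 30): {"bq":96,"eie":30,"izg":47,"o":72,"u":21,"xrl":24}
After op 18 (add /gvf 82): {"bq":96,"eie":30,"gvf":82,"izg":47,"o":72,"u":21,"xrl":24}
After op 19 (replace /gvf 44): {"bq":96,"eie":30,"gvf":44,"izg":47,"o":72,"u":21,"xrl":24}
After op 20 (replace /gvf 99): {"bq":96,"eie":30,"gvf":99,"izg":47,"o":72,"u":21,"xrl":24}
After op 21 (replace /izg 96): {"bq":96,"eie":30,"gvf":99,"izg":96,"o":72,"u":21,"xrl":24}
Size at the root: 7

Answer: 7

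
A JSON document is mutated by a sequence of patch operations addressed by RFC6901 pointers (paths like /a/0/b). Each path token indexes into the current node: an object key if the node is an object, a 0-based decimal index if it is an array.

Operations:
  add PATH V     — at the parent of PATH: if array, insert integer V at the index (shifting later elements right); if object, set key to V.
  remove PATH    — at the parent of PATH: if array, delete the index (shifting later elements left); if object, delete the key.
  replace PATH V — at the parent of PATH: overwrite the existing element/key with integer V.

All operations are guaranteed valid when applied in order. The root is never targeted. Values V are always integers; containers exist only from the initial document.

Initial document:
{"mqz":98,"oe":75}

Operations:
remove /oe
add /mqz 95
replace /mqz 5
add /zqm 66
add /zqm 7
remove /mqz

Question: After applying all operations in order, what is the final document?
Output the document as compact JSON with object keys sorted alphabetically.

After op 1 (remove /oe): {"mqz":98}
After op 2 (add /mqz 95): {"mqz":95}
After op 3 (replace /mqz 5): {"mqz":5}
After op 4 (add /zqm 66): {"mqz":5,"zqm":66}
After op 5 (add /zqm 7): {"mqz":5,"zqm":7}
After op 6 (remove /mqz): {"zqm":7}

Answer: {"zqm":7}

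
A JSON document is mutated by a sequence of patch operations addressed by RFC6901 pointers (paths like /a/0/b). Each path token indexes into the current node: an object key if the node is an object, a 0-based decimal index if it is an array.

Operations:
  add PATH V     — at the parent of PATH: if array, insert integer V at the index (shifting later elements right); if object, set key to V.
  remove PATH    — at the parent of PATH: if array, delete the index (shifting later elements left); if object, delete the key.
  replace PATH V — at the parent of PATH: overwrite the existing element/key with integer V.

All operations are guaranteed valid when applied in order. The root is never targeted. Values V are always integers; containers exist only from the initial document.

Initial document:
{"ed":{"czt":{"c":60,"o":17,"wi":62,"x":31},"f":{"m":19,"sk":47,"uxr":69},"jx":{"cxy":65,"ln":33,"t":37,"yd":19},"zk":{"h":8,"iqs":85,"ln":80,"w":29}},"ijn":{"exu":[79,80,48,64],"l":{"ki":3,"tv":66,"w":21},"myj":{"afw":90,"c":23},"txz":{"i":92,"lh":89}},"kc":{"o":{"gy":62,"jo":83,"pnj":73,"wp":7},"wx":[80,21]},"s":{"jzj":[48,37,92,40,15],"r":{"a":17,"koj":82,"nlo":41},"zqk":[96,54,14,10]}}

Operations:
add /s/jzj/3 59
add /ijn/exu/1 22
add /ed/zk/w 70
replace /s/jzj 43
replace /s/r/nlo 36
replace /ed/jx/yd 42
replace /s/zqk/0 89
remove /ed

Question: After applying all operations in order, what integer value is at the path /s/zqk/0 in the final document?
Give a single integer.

After op 1 (add /s/jzj/3 59): {"ed":{"czt":{"c":60,"o":17,"wi":62,"x":31},"f":{"m":19,"sk":47,"uxr":69},"jx":{"cxy":65,"ln":33,"t":37,"yd":19},"zk":{"h":8,"iqs":85,"ln":80,"w":29}},"ijn":{"exu":[79,80,48,64],"l":{"ki":3,"tv":66,"w":21},"myj":{"afw":90,"c":23},"txz":{"i":92,"lh":89}},"kc":{"o":{"gy":62,"jo":83,"pnj":73,"wp":7},"wx":[80,21]},"s":{"jzj":[48,37,92,59,40,15],"r":{"a":17,"koj":82,"nlo":41},"zqk":[96,54,14,10]}}
After op 2 (add /ijn/exu/1 22): {"ed":{"czt":{"c":60,"o":17,"wi":62,"x":31},"f":{"m":19,"sk":47,"uxr":69},"jx":{"cxy":65,"ln":33,"t":37,"yd":19},"zk":{"h":8,"iqs":85,"ln":80,"w":29}},"ijn":{"exu":[79,22,80,48,64],"l":{"ki":3,"tv":66,"w":21},"myj":{"afw":90,"c":23},"txz":{"i":92,"lh":89}},"kc":{"o":{"gy":62,"jo":83,"pnj":73,"wp":7},"wx":[80,21]},"s":{"jzj":[48,37,92,59,40,15],"r":{"a":17,"koj":82,"nlo":41},"zqk":[96,54,14,10]}}
After op 3 (add /ed/zk/w 70): {"ed":{"czt":{"c":60,"o":17,"wi":62,"x":31},"f":{"m":19,"sk":47,"uxr":69},"jx":{"cxy":65,"ln":33,"t":37,"yd":19},"zk":{"h":8,"iqs":85,"ln":80,"w":70}},"ijn":{"exu":[79,22,80,48,64],"l":{"ki":3,"tv":66,"w":21},"myj":{"afw":90,"c":23},"txz":{"i":92,"lh":89}},"kc":{"o":{"gy":62,"jo":83,"pnj":73,"wp":7},"wx":[80,21]},"s":{"jzj":[48,37,92,59,40,15],"r":{"a":17,"koj":82,"nlo":41},"zqk":[96,54,14,10]}}
After op 4 (replace /s/jzj 43): {"ed":{"czt":{"c":60,"o":17,"wi":62,"x":31},"f":{"m":19,"sk":47,"uxr":69},"jx":{"cxy":65,"ln":33,"t":37,"yd":19},"zk":{"h":8,"iqs":85,"ln":80,"w":70}},"ijn":{"exu":[79,22,80,48,64],"l":{"ki":3,"tv":66,"w":21},"myj":{"afw":90,"c":23},"txz":{"i":92,"lh":89}},"kc":{"o":{"gy":62,"jo":83,"pnj":73,"wp":7},"wx":[80,21]},"s":{"jzj":43,"r":{"a":17,"koj":82,"nlo":41},"zqk":[96,54,14,10]}}
After op 5 (replace /s/r/nlo 36): {"ed":{"czt":{"c":60,"o":17,"wi":62,"x":31},"f":{"m":19,"sk":47,"uxr":69},"jx":{"cxy":65,"ln":33,"t":37,"yd":19},"zk":{"h":8,"iqs":85,"ln":80,"w":70}},"ijn":{"exu":[79,22,80,48,64],"l":{"ki":3,"tv":66,"w":21},"myj":{"afw":90,"c":23},"txz":{"i":92,"lh":89}},"kc":{"o":{"gy":62,"jo":83,"pnj":73,"wp":7},"wx":[80,21]},"s":{"jzj":43,"r":{"a":17,"koj":82,"nlo":36},"zqk":[96,54,14,10]}}
After op 6 (replace /ed/jx/yd 42): {"ed":{"czt":{"c":60,"o":17,"wi":62,"x":31},"f":{"m":19,"sk":47,"uxr":69},"jx":{"cxy":65,"ln":33,"t":37,"yd":42},"zk":{"h":8,"iqs":85,"ln":80,"w":70}},"ijn":{"exu":[79,22,80,48,64],"l":{"ki":3,"tv":66,"w":21},"myj":{"afw":90,"c":23},"txz":{"i":92,"lh":89}},"kc":{"o":{"gy":62,"jo":83,"pnj":73,"wp":7},"wx":[80,21]},"s":{"jzj":43,"r":{"a":17,"koj":82,"nlo":36},"zqk":[96,54,14,10]}}
After op 7 (replace /s/zqk/0 89): {"ed":{"czt":{"c":60,"o":17,"wi":62,"x":31},"f":{"m":19,"sk":47,"uxr":69},"jx":{"cxy":65,"ln":33,"t":37,"yd":42},"zk":{"h":8,"iqs":85,"ln":80,"w":70}},"ijn":{"exu":[79,22,80,48,64],"l":{"ki":3,"tv":66,"w":21},"myj":{"afw":90,"c":23},"txz":{"i":92,"lh":89}},"kc":{"o":{"gy":62,"jo":83,"pnj":73,"wp":7},"wx":[80,21]},"s":{"jzj":43,"r":{"a":17,"koj":82,"nlo":36},"zqk":[89,54,14,10]}}
After op 8 (remove /ed): {"ijn":{"exu":[79,22,80,48,64],"l":{"ki":3,"tv":66,"w":21},"myj":{"afw":90,"c":23},"txz":{"i":92,"lh":89}},"kc":{"o":{"gy":62,"jo":83,"pnj":73,"wp":7},"wx":[80,21]},"s":{"jzj":43,"r":{"a":17,"koj":82,"nlo":36},"zqk":[89,54,14,10]}}
Value at /s/zqk/0: 89

Answer: 89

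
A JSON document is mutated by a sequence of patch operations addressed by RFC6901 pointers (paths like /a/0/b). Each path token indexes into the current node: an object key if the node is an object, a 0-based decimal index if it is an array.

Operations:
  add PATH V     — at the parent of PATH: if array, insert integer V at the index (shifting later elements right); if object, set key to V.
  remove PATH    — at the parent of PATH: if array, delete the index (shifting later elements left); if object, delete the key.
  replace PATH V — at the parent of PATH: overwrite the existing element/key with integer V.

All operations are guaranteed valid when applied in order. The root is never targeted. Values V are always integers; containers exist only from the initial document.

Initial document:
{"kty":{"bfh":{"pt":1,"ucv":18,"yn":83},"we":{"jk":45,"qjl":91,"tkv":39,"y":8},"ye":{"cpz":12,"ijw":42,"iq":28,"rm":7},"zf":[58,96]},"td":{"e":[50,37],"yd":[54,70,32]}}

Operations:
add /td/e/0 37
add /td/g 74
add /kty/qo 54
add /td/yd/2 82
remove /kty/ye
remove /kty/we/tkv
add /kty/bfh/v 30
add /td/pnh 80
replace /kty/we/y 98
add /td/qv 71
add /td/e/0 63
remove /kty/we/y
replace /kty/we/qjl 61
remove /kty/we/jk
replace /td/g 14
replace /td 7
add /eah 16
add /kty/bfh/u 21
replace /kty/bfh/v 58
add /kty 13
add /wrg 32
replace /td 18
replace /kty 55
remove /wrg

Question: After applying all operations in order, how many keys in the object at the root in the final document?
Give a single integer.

Answer: 3

Derivation:
After op 1 (add /td/e/0 37): {"kty":{"bfh":{"pt":1,"ucv":18,"yn":83},"we":{"jk":45,"qjl":91,"tkv":39,"y":8},"ye":{"cpz":12,"ijw":42,"iq":28,"rm":7},"zf":[58,96]},"td":{"e":[37,50,37],"yd":[54,70,32]}}
After op 2 (add /td/g 74): {"kty":{"bfh":{"pt":1,"ucv":18,"yn":83},"we":{"jk":45,"qjl":91,"tkv":39,"y":8},"ye":{"cpz":12,"ijw":42,"iq":28,"rm":7},"zf":[58,96]},"td":{"e":[37,50,37],"g":74,"yd":[54,70,32]}}
After op 3 (add /kty/qo 54): {"kty":{"bfh":{"pt":1,"ucv":18,"yn":83},"qo":54,"we":{"jk":45,"qjl":91,"tkv":39,"y":8},"ye":{"cpz":12,"ijw":42,"iq":28,"rm":7},"zf":[58,96]},"td":{"e":[37,50,37],"g":74,"yd":[54,70,32]}}
After op 4 (add /td/yd/2 82): {"kty":{"bfh":{"pt":1,"ucv":18,"yn":83},"qo":54,"we":{"jk":45,"qjl":91,"tkv":39,"y":8},"ye":{"cpz":12,"ijw":42,"iq":28,"rm":7},"zf":[58,96]},"td":{"e":[37,50,37],"g":74,"yd":[54,70,82,32]}}
After op 5 (remove /kty/ye): {"kty":{"bfh":{"pt":1,"ucv":18,"yn":83},"qo":54,"we":{"jk":45,"qjl":91,"tkv":39,"y":8},"zf":[58,96]},"td":{"e":[37,50,37],"g":74,"yd":[54,70,82,32]}}
After op 6 (remove /kty/we/tkv): {"kty":{"bfh":{"pt":1,"ucv":18,"yn":83},"qo":54,"we":{"jk":45,"qjl":91,"y":8},"zf":[58,96]},"td":{"e":[37,50,37],"g":74,"yd":[54,70,82,32]}}
After op 7 (add /kty/bfh/v 30): {"kty":{"bfh":{"pt":1,"ucv":18,"v":30,"yn":83},"qo":54,"we":{"jk":45,"qjl":91,"y":8},"zf":[58,96]},"td":{"e":[37,50,37],"g":74,"yd":[54,70,82,32]}}
After op 8 (add /td/pnh 80): {"kty":{"bfh":{"pt":1,"ucv":18,"v":30,"yn":83},"qo":54,"we":{"jk":45,"qjl":91,"y":8},"zf":[58,96]},"td":{"e":[37,50,37],"g":74,"pnh":80,"yd":[54,70,82,32]}}
After op 9 (replace /kty/we/y 98): {"kty":{"bfh":{"pt":1,"ucv":18,"v":30,"yn":83},"qo":54,"we":{"jk":45,"qjl":91,"y":98},"zf":[58,96]},"td":{"e":[37,50,37],"g":74,"pnh":80,"yd":[54,70,82,32]}}
After op 10 (add /td/qv 71): {"kty":{"bfh":{"pt":1,"ucv":18,"v":30,"yn":83},"qo":54,"we":{"jk":45,"qjl":91,"y":98},"zf":[58,96]},"td":{"e":[37,50,37],"g":74,"pnh":80,"qv":71,"yd":[54,70,82,32]}}
After op 11 (add /td/e/0 63): {"kty":{"bfh":{"pt":1,"ucv":18,"v":30,"yn":83},"qo":54,"we":{"jk":45,"qjl":91,"y":98},"zf":[58,96]},"td":{"e":[63,37,50,37],"g":74,"pnh":80,"qv":71,"yd":[54,70,82,32]}}
After op 12 (remove /kty/we/y): {"kty":{"bfh":{"pt":1,"ucv":18,"v":30,"yn":83},"qo":54,"we":{"jk":45,"qjl":91},"zf":[58,96]},"td":{"e":[63,37,50,37],"g":74,"pnh":80,"qv":71,"yd":[54,70,82,32]}}
After op 13 (replace /kty/we/qjl 61): {"kty":{"bfh":{"pt":1,"ucv":18,"v":30,"yn":83},"qo":54,"we":{"jk":45,"qjl":61},"zf":[58,96]},"td":{"e":[63,37,50,37],"g":74,"pnh":80,"qv":71,"yd":[54,70,82,32]}}
After op 14 (remove /kty/we/jk): {"kty":{"bfh":{"pt":1,"ucv":18,"v":30,"yn":83},"qo":54,"we":{"qjl":61},"zf":[58,96]},"td":{"e":[63,37,50,37],"g":74,"pnh":80,"qv":71,"yd":[54,70,82,32]}}
After op 15 (replace /td/g 14): {"kty":{"bfh":{"pt":1,"ucv":18,"v":30,"yn":83},"qo":54,"we":{"qjl":61},"zf":[58,96]},"td":{"e":[63,37,50,37],"g":14,"pnh":80,"qv":71,"yd":[54,70,82,32]}}
After op 16 (replace /td 7): {"kty":{"bfh":{"pt":1,"ucv":18,"v":30,"yn":83},"qo":54,"we":{"qjl":61},"zf":[58,96]},"td":7}
After op 17 (add /eah 16): {"eah":16,"kty":{"bfh":{"pt":1,"ucv":18,"v":30,"yn":83},"qo":54,"we":{"qjl":61},"zf":[58,96]},"td":7}
After op 18 (add /kty/bfh/u 21): {"eah":16,"kty":{"bfh":{"pt":1,"u":21,"ucv":18,"v":30,"yn":83},"qo":54,"we":{"qjl":61},"zf":[58,96]},"td":7}
After op 19 (replace /kty/bfh/v 58): {"eah":16,"kty":{"bfh":{"pt":1,"u":21,"ucv":18,"v":58,"yn":83},"qo":54,"we":{"qjl":61},"zf":[58,96]},"td":7}
After op 20 (add /kty 13): {"eah":16,"kty":13,"td":7}
After op 21 (add /wrg 32): {"eah":16,"kty":13,"td":7,"wrg":32}
After op 22 (replace /td 18): {"eah":16,"kty":13,"td":18,"wrg":32}
After op 23 (replace /kty 55): {"eah":16,"kty":55,"td":18,"wrg":32}
After op 24 (remove /wrg): {"eah":16,"kty":55,"td":18}
Size at the root: 3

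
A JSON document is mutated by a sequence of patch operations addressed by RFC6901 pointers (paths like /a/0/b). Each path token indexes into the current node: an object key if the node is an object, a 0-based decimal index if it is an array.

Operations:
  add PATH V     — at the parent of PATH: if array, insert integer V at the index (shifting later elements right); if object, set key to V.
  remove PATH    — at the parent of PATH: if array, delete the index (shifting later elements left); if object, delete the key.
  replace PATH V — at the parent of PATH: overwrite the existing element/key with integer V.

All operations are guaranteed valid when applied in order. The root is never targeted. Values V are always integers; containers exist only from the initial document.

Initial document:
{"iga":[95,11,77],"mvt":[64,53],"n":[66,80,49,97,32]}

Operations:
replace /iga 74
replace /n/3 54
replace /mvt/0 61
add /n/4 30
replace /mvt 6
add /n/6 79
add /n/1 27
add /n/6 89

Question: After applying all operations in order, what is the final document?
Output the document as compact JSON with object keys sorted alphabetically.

Answer: {"iga":74,"mvt":6,"n":[66,27,80,49,54,30,89,32,79]}

Derivation:
After op 1 (replace /iga 74): {"iga":74,"mvt":[64,53],"n":[66,80,49,97,32]}
After op 2 (replace /n/3 54): {"iga":74,"mvt":[64,53],"n":[66,80,49,54,32]}
After op 3 (replace /mvt/0 61): {"iga":74,"mvt":[61,53],"n":[66,80,49,54,32]}
After op 4 (add /n/4 30): {"iga":74,"mvt":[61,53],"n":[66,80,49,54,30,32]}
After op 5 (replace /mvt 6): {"iga":74,"mvt":6,"n":[66,80,49,54,30,32]}
After op 6 (add /n/6 79): {"iga":74,"mvt":6,"n":[66,80,49,54,30,32,79]}
After op 7 (add /n/1 27): {"iga":74,"mvt":6,"n":[66,27,80,49,54,30,32,79]}
After op 8 (add /n/6 89): {"iga":74,"mvt":6,"n":[66,27,80,49,54,30,89,32,79]}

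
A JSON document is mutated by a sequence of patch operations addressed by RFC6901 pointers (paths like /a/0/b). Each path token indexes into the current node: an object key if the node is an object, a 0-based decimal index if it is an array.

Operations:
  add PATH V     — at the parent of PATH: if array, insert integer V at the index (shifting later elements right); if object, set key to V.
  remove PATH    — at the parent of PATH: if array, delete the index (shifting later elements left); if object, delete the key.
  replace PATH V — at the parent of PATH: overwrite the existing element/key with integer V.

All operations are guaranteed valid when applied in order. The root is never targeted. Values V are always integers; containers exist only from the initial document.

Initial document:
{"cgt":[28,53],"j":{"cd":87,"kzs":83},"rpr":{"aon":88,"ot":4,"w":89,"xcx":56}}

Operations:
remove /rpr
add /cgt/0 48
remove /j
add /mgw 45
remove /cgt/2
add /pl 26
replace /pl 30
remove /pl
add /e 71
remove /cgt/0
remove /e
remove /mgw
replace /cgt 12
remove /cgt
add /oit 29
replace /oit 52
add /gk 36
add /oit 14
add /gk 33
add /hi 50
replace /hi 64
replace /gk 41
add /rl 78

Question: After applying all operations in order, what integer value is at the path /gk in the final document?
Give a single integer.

After op 1 (remove /rpr): {"cgt":[28,53],"j":{"cd":87,"kzs":83}}
After op 2 (add /cgt/0 48): {"cgt":[48,28,53],"j":{"cd":87,"kzs":83}}
After op 3 (remove /j): {"cgt":[48,28,53]}
After op 4 (add /mgw 45): {"cgt":[48,28,53],"mgw":45}
After op 5 (remove /cgt/2): {"cgt":[48,28],"mgw":45}
After op 6 (add /pl 26): {"cgt":[48,28],"mgw":45,"pl":26}
After op 7 (replace /pl 30): {"cgt":[48,28],"mgw":45,"pl":30}
After op 8 (remove /pl): {"cgt":[48,28],"mgw":45}
After op 9 (add /e 71): {"cgt":[48,28],"e":71,"mgw":45}
After op 10 (remove /cgt/0): {"cgt":[28],"e":71,"mgw":45}
After op 11 (remove /e): {"cgt":[28],"mgw":45}
After op 12 (remove /mgw): {"cgt":[28]}
After op 13 (replace /cgt 12): {"cgt":12}
After op 14 (remove /cgt): {}
After op 15 (add /oit 29): {"oit":29}
After op 16 (replace /oit 52): {"oit":52}
After op 17 (add /gk 36): {"gk":36,"oit":52}
After op 18 (add /oit 14): {"gk":36,"oit":14}
After op 19 (add /gk 33): {"gk":33,"oit":14}
After op 20 (add /hi 50): {"gk":33,"hi":50,"oit":14}
After op 21 (replace /hi 64): {"gk":33,"hi":64,"oit":14}
After op 22 (replace /gk 41): {"gk":41,"hi":64,"oit":14}
After op 23 (add /rl 78): {"gk":41,"hi":64,"oit":14,"rl":78}
Value at /gk: 41

Answer: 41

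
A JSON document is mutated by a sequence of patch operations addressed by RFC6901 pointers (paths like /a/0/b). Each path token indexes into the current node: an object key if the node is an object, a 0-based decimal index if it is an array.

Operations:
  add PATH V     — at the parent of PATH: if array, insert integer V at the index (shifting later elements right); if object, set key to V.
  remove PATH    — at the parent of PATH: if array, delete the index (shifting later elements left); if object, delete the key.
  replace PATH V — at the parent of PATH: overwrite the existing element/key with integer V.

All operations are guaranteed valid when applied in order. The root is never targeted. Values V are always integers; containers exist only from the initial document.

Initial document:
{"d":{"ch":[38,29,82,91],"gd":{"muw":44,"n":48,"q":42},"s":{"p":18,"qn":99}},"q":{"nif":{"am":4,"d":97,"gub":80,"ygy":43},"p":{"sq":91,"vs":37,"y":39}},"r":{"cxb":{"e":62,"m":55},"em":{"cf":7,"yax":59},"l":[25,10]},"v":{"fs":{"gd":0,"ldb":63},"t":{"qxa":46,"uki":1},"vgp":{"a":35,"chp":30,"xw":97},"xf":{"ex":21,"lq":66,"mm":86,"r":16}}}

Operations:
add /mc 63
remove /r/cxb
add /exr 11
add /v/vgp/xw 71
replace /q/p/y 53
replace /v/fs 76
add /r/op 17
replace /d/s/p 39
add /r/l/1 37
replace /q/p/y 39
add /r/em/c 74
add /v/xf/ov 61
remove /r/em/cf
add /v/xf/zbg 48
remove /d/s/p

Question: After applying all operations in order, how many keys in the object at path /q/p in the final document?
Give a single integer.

After op 1 (add /mc 63): {"d":{"ch":[38,29,82,91],"gd":{"muw":44,"n":48,"q":42},"s":{"p":18,"qn":99}},"mc":63,"q":{"nif":{"am":4,"d":97,"gub":80,"ygy":43},"p":{"sq":91,"vs":37,"y":39}},"r":{"cxb":{"e":62,"m":55},"em":{"cf":7,"yax":59},"l":[25,10]},"v":{"fs":{"gd":0,"ldb":63},"t":{"qxa":46,"uki":1},"vgp":{"a":35,"chp":30,"xw":97},"xf":{"ex":21,"lq":66,"mm":86,"r":16}}}
After op 2 (remove /r/cxb): {"d":{"ch":[38,29,82,91],"gd":{"muw":44,"n":48,"q":42},"s":{"p":18,"qn":99}},"mc":63,"q":{"nif":{"am":4,"d":97,"gub":80,"ygy":43},"p":{"sq":91,"vs":37,"y":39}},"r":{"em":{"cf":7,"yax":59},"l":[25,10]},"v":{"fs":{"gd":0,"ldb":63},"t":{"qxa":46,"uki":1},"vgp":{"a":35,"chp":30,"xw":97},"xf":{"ex":21,"lq":66,"mm":86,"r":16}}}
After op 3 (add /exr 11): {"d":{"ch":[38,29,82,91],"gd":{"muw":44,"n":48,"q":42},"s":{"p":18,"qn":99}},"exr":11,"mc":63,"q":{"nif":{"am":4,"d":97,"gub":80,"ygy":43},"p":{"sq":91,"vs":37,"y":39}},"r":{"em":{"cf":7,"yax":59},"l":[25,10]},"v":{"fs":{"gd":0,"ldb":63},"t":{"qxa":46,"uki":1},"vgp":{"a":35,"chp":30,"xw":97},"xf":{"ex":21,"lq":66,"mm":86,"r":16}}}
After op 4 (add /v/vgp/xw 71): {"d":{"ch":[38,29,82,91],"gd":{"muw":44,"n":48,"q":42},"s":{"p":18,"qn":99}},"exr":11,"mc":63,"q":{"nif":{"am":4,"d":97,"gub":80,"ygy":43},"p":{"sq":91,"vs":37,"y":39}},"r":{"em":{"cf":7,"yax":59},"l":[25,10]},"v":{"fs":{"gd":0,"ldb":63},"t":{"qxa":46,"uki":1},"vgp":{"a":35,"chp":30,"xw":71},"xf":{"ex":21,"lq":66,"mm":86,"r":16}}}
After op 5 (replace /q/p/y 53): {"d":{"ch":[38,29,82,91],"gd":{"muw":44,"n":48,"q":42},"s":{"p":18,"qn":99}},"exr":11,"mc":63,"q":{"nif":{"am":4,"d":97,"gub":80,"ygy":43},"p":{"sq":91,"vs":37,"y":53}},"r":{"em":{"cf":7,"yax":59},"l":[25,10]},"v":{"fs":{"gd":0,"ldb":63},"t":{"qxa":46,"uki":1},"vgp":{"a":35,"chp":30,"xw":71},"xf":{"ex":21,"lq":66,"mm":86,"r":16}}}
After op 6 (replace /v/fs 76): {"d":{"ch":[38,29,82,91],"gd":{"muw":44,"n":48,"q":42},"s":{"p":18,"qn":99}},"exr":11,"mc":63,"q":{"nif":{"am":4,"d":97,"gub":80,"ygy":43},"p":{"sq":91,"vs":37,"y":53}},"r":{"em":{"cf":7,"yax":59},"l":[25,10]},"v":{"fs":76,"t":{"qxa":46,"uki":1},"vgp":{"a":35,"chp":30,"xw":71},"xf":{"ex":21,"lq":66,"mm":86,"r":16}}}
After op 7 (add /r/op 17): {"d":{"ch":[38,29,82,91],"gd":{"muw":44,"n":48,"q":42},"s":{"p":18,"qn":99}},"exr":11,"mc":63,"q":{"nif":{"am":4,"d":97,"gub":80,"ygy":43},"p":{"sq":91,"vs":37,"y":53}},"r":{"em":{"cf":7,"yax":59},"l":[25,10],"op":17},"v":{"fs":76,"t":{"qxa":46,"uki":1},"vgp":{"a":35,"chp":30,"xw":71},"xf":{"ex":21,"lq":66,"mm":86,"r":16}}}
After op 8 (replace /d/s/p 39): {"d":{"ch":[38,29,82,91],"gd":{"muw":44,"n":48,"q":42},"s":{"p":39,"qn":99}},"exr":11,"mc":63,"q":{"nif":{"am":4,"d":97,"gub":80,"ygy":43},"p":{"sq":91,"vs":37,"y":53}},"r":{"em":{"cf":7,"yax":59},"l":[25,10],"op":17},"v":{"fs":76,"t":{"qxa":46,"uki":1},"vgp":{"a":35,"chp":30,"xw":71},"xf":{"ex":21,"lq":66,"mm":86,"r":16}}}
After op 9 (add /r/l/1 37): {"d":{"ch":[38,29,82,91],"gd":{"muw":44,"n":48,"q":42},"s":{"p":39,"qn":99}},"exr":11,"mc":63,"q":{"nif":{"am":4,"d":97,"gub":80,"ygy":43},"p":{"sq":91,"vs":37,"y":53}},"r":{"em":{"cf":7,"yax":59},"l":[25,37,10],"op":17},"v":{"fs":76,"t":{"qxa":46,"uki":1},"vgp":{"a":35,"chp":30,"xw":71},"xf":{"ex":21,"lq":66,"mm":86,"r":16}}}
After op 10 (replace /q/p/y 39): {"d":{"ch":[38,29,82,91],"gd":{"muw":44,"n":48,"q":42},"s":{"p":39,"qn":99}},"exr":11,"mc":63,"q":{"nif":{"am":4,"d":97,"gub":80,"ygy":43},"p":{"sq":91,"vs":37,"y":39}},"r":{"em":{"cf":7,"yax":59},"l":[25,37,10],"op":17},"v":{"fs":76,"t":{"qxa":46,"uki":1},"vgp":{"a":35,"chp":30,"xw":71},"xf":{"ex":21,"lq":66,"mm":86,"r":16}}}
After op 11 (add /r/em/c 74): {"d":{"ch":[38,29,82,91],"gd":{"muw":44,"n":48,"q":42},"s":{"p":39,"qn":99}},"exr":11,"mc":63,"q":{"nif":{"am":4,"d":97,"gub":80,"ygy":43},"p":{"sq":91,"vs":37,"y":39}},"r":{"em":{"c":74,"cf":7,"yax":59},"l":[25,37,10],"op":17},"v":{"fs":76,"t":{"qxa":46,"uki":1},"vgp":{"a":35,"chp":30,"xw":71},"xf":{"ex":21,"lq":66,"mm":86,"r":16}}}
After op 12 (add /v/xf/ov 61): {"d":{"ch":[38,29,82,91],"gd":{"muw":44,"n":48,"q":42},"s":{"p":39,"qn":99}},"exr":11,"mc":63,"q":{"nif":{"am":4,"d":97,"gub":80,"ygy":43},"p":{"sq":91,"vs":37,"y":39}},"r":{"em":{"c":74,"cf":7,"yax":59},"l":[25,37,10],"op":17},"v":{"fs":76,"t":{"qxa":46,"uki":1},"vgp":{"a":35,"chp":30,"xw":71},"xf":{"ex":21,"lq":66,"mm":86,"ov":61,"r":16}}}
After op 13 (remove /r/em/cf): {"d":{"ch":[38,29,82,91],"gd":{"muw":44,"n":48,"q":42},"s":{"p":39,"qn":99}},"exr":11,"mc":63,"q":{"nif":{"am":4,"d":97,"gub":80,"ygy":43},"p":{"sq":91,"vs":37,"y":39}},"r":{"em":{"c":74,"yax":59},"l":[25,37,10],"op":17},"v":{"fs":76,"t":{"qxa":46,"uki":1},"vgp":{"a":35,"chp":30,"xw":71},"xf":{"ex":21,"lq":66,"mm":86,"ov":61,"r":16}}}
After op 14 (add /v/xf/zbg 48): {"d":{"ch":[38,29,82,91],"gd":{"muw":44,"n":48,"q":42},"s":{"p":39,"qn":99}},"exr":11,"mc":63,"q":{"nif":{"am":4,"d":97,"gub":80,"ygy":43},"p":{"sq":91,"vs":37,"y":39}},"r":{"em":{"c":74,"yax":59},"l":[25,37,10],"op":17},"v":{"fs":76,"t":{"qxa":46,"uki":1},"vgp":{"a":35,"chp":30,"xw":71},"xf":{"ex":21,"lq":66,"mm":86,"ov":61,"r":16,"zbg":48}}}
After op 15 (remove /d/s/p): {"d":{"ch":[38,29,82,91],"gd":{"muw":44,"n":48,"q":42},"s":{"qn":99}},"exr":11,"mc":63,"q":{"nif":{"am":4,"d":97,"gub":80,"ygy":43},"p":{"sq":91,"vs":37,"y":39}},"r":{"em":{"c":74,"yax":59},"l":[25,37,10],"op":17},"v":{"fs":76,"t":{"qxa":46,"uki":1},"vgp":{"a":35,"chp":30,"xw":71},"xf":{"ex":21,"lq":66,"mm":86,"ov":61,"r":16,"zbg":48}}}
Size at path /q/p: 3

Answer: 3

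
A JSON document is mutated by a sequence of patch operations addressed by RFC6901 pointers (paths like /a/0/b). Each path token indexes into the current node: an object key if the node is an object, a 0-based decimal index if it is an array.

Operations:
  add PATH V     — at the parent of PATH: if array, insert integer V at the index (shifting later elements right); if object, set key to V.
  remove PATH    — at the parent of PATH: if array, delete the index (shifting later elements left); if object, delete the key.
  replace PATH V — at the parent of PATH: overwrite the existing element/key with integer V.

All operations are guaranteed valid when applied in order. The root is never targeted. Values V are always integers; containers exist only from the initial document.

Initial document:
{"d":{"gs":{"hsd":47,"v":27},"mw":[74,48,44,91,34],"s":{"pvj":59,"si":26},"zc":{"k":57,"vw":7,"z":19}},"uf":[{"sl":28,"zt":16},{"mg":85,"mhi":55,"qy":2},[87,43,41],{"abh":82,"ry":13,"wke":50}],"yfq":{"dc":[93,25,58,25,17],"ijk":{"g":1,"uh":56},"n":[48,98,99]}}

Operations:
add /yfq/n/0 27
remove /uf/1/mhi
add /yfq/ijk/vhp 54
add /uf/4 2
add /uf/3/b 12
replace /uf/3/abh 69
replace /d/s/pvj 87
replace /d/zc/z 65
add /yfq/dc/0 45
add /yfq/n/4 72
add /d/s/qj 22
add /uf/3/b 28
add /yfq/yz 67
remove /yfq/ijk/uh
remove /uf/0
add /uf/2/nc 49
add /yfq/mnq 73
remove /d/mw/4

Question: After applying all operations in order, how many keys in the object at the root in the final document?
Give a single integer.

Answer: 3

Derivation:
After op 1 (add /yfq/n/0 27): {"d":{"gs":{"hsd":47,"v":27},"mw":[74,48,44,91,34],"s":{"pvj":59,"si":26},"zc":{"k":57,"vw":7,"z":19}},"uf":[{"sl":28,"zt":16},{"mg":85,"mhi":55,"qy":2},[87,43,41],{"abh":82,"ry":13,"wke":50}],"yfq":{"dc":[93,25,58,25,17],"ijk":{"g":1,"uh":56},"n":[27,48,98,99]}}
After op 2 (remove /uf/1/mhi): {"d":{"gs":{"hsd":47,"v":27},"mw":[74,48,44,91,34],"s":{"pvj":59,"si":26},"zc":{"k":57,"vw":7,"z":19}},"uf":[{"sl":28,"zt":16},{"mg":85,"qy":2},[87,43,41],{"abh":82,"ry":13,"wke":50}],"yfq":{"dc":[93,25,58,25,17],"ijk":{"g":1,"uh":56},"n":[27,48,98,99]}}
After op 3 (add /yfq/ijk/vhp 54): {"d":{"gs":{"hsd":47,"v":27},"mw":[74,48,44,91,34],"s":{"pvj":59,"si":26},"zc":{"k":57,"vw":7,"z":19}},"uf":[{"sl":28,"zt":16},{"mg":85,"qy":2},[87,43,41],{"abh":82,"ry":13,"wke":50}],"yfq":{"dc":[93,25,58,25,17],"ijk":{"g":1,"uh":56,"vhp":54},"n":[27,48,98,99]}}
After op 4 (add /uf/4 2): {"d":{"gs":{"hsd":47,"v":27},"mw":[74,48,44,91,34],"s":{"pvj":59,"si":26},"zc":{"k":57,"vw":7,"z":19}},"uf":[{"sl":28,"zt":16},{"mg":85,"qy":2},[87,43,41],{"abh":82,"ry":13,"wke":50},2],"yfq":{"dc":[93,25,58,25,17],"ijk":{"g":1,"uh":56,"vhp":54},"n":[27,48,98,99]}}
After op 5 (add /uf/3/b 12): {"d":{"gs":{"hsd":47,"v":27},"mw":[74,48,44,91,34],"s":{"pvj":59,"si":26},"zc":{"k":57,"vw":7,"z":19}},"uf":[{"sl":28,"zt":16},{"mg":85,"qy":2},[87,43,41],{"abh":82,"b":12,"ry":13,"wke":50},2],"yfq":{"dc":[93,25,58,25,17],"ijk":{"g":1,"uh":56,"vhp":54},"n":[27,48,98,99]}}
After op 6 (replace /uf/3/abh 69): {"d":{"gs":{"hsd":47,"v":27},"mw":[74,48,44,91,34],"s":{"pvj":59,"si":26},"zc":{"k":57,"vw":7,"z":19}},"uf":[{"sl":28,"zt":16},{"mg":85,"qy":2},[87,43,41],{"abh":69,"b":12,"ry":13,"wke":50},2],"yfq":{"dc":[93,25,58,25,17],"ijk":{"g":1,"uh":56,"vhp":54},"n":[27,48,98,99]}}
After op 7 (replace /d/s/pvj 87): {"d":{"gs":{"hsd":47,"v":27},"mw":[74,48,44,91,34],"s":{"pvj":87,"si":26},"zc":{"k":57,"vw":7,"z":19}},"uf":[{"sl":28,"zt":16},{"mg":85,"qy":2},[87,43,41],{"abh":69,"b":12,"ry":13,"wke":50},2],"yfq":{"dc":[93,25,58,25,17],"ijk":{"g":1,"uh":56,"vhp":54},"n":[27,48,98,99]}}
After op 8 (replace /d/zc/z 65): {"d":{"gs":{"hsd":47,"v":27},"mw":[74,48,44,91,34],"s":{"pvj":87,"si":26},"zc":{"k":57,"vw":7,"z":65}},"uf":[{"sl":28,"zt":16},{"mg":85,"qy":2},[87,43,41],{"abh":69,"b":12,"ry":13,"wke":50},2],"yfq":{"dc":[93,25,58,25,17],"ijk":{"g":1,"uh":56,"vhp":54},"n":[27,48,98,99]}}
After op 9 (add /yfq/dc/0 45): {"d":{"gs":{"hsd":47,"v":27},"mw":[74,48,44,91,34],"s":{"pvj":87,"si":26},"zc":{"k":57,"vw":7,"z":65}},"uf":[{"sl":28,"zt":16},{"mg":85,"qy":2},[87,43,41],{"abh":69,"b":12,"ry":13,"wke":50},2],"yfq":{"dc":[45,93,25,58,25,17],"ijk":{"g":1,"uh":56,"vhp":54},"n":[27,48,98,99]}}
After op 10 (add /yfq/n/4 72): {"d":{"gs":{"hsd":47,"v":27},"mw":[74,48,44,91,34],"s":{"pvj":87,"si":26},"zc":{"k":57,"vw":7,"z":65}},"uf":[{"sl":28,"zt":16},{"mg":85,"qy":2},[87,43,41],{"abh":69,"b":12,"ry":13,"wke":50},2],"yfq":{"dc":[45,93,25,58,25,17],"ijk":{"g":1,"uh":56,"vhp":54},"n":[27,48,98,99,72]}}
After op 11 (add /d/s/qj 22): {"d":{"gs":{"hsd":47,"v":27},"mw":[74,48,44,91,34],"s":{"pvj":87,"qj":22,"si":26},"zc":{"k":57,"vw":7,"z":65}},"uf":[{"sl":28,"zt":16},{"mg":85,"qy":2},[87,43,41],{"abh":69,"b":12,"ry":13,"wke":50},2],"yfq":{"dc":[45,93,25,58,25,17],"ijk":{"g":1,"uh":56,"vhp":54},"n":[27,48,98,99,72]}}
After op 12 (add /uf/3/b 28): {"d":{"gs":{"hsd":47,"v":27},"mw":[74,48,44,91,34],"s":{"pvj":87,"qj":22,"si":26},"zc":{"k":57,"vw":7,"z":65}},"uf":[{"sl":28,"zt":16},{"mg":85,"qy":2},[87,43,41],{"abh":69,"b":28,"ry":13,"wke":50},2],"yfq":{"dc":[45,93,25,58,25,17],"ijk":{"g":1,"uh":56,"vhp":54},"n":[27,48,98,99,72]}}
After op 13 (add /yfq/yz 67): {"d":{"gs":{"hsd":47,"v":27},"mw":[74,48,44,91,34],"s":{"pvj":87,"qj":22,"si":26},"zc":{"k":57,"vw":7,"z":65}},"uf":[{"sl":28,"zt":16},{"mg":85,"qy":2},[87,43,41],{"abh":69,"b":28,"ry":13,"wke":50},2],"yfq":{"dc":[45,93,25,58,25,17],"ijk":{"g":1,"uh":56,"vhp":54},"n":[27,48,98,99,72],"yz":67}}
After op 14 (remove /yfq/ijk/uh): {"d":{"gs":{"hsd":47,"v":27},"mw":[74,48,44,91,34],"s":{"pvj":87,"qj":22,"si":26},"zc":{"k":57,"vw":7,"z":65}},"uf":[{"sl":28,"zt":16},{"mg":85,"qy":2},[87,43,41],{"abh":69,"b":28,"ry":13,"wke":50},2],"yfq":{"dc":[45,93,25,58,25,17],"ijk":{"g":1,"vhp":54},"n":[27,48,98,99,72],"yz":67}}
After op 15 (remove /uf/0): {"d":{"gs":{"hsd":47,"v":27},"mw":[74,48,44,91,34],"s":{"pvj":87,"qj":22,"si":26},"zc":{"k":57,"vw":7,"z":65}},"uf":[{"mg":85,"qy":2},[87,43,41],{"abh":69,"b":28,"ry":13,"wke":50},2],"yfq":{"dc":[45,93,25,58,25,17],"ijk":{"g":1,"vhp":54},"n":[27,48,98,99,72],"yz":67}}
After op 16 (add /uf/2/nc 49): {"d":{"gs":{"hsd":47,"v":27},"mw":[74,48,44,91,34],"s":{"pvj":87,"qj":22,"si":26},"zc":{"k":57,"vw":7,"z":65}},"uf":[{"mg":85,"qy":2},[87,43,41],{"abh":69,"b":28,"nc":49,"ry":13,"wke":50},2],"yfq":{"dc":[45,93,25,58,25,17],"ijk":{"g":1,"vhp":54},"n":[27,48,98,99,72],"yz":67}}
After op 17 (add /yfq/mnq 73): {"d":{"gs":{"hsd":47,"v":27},"mw":[74,48,44,91,34],"s":{"pvj":87,"qj":22,"si":26},"zc":{"k":57,"vw":7,"z":65}},"uf":[{"mg":85,"qy":2},[87,43,41],{"abh":69,"b":28,"nc":49,"ry":13,"wke":50},2],"yfq":{"dc":[45,93,25,58,25,17],"ijk":{"g":1,"vhp":54},"mnq":73,"n":[27,48,98,99,72],"yz":67}}
After op 18 (remove /d/mw/4): {"d":{"gs":{"hsd":47,"v":27},"mw":[74,48,44,91],"s":{"pvj":87,"qj":22,"si":26},"zc":{"k":57,"vw":7,"z":65}},"uf":[{"mg":85,"qy":2},[87,43,41],{"abh":69,"b":28,"nc":49,"ry":13,"wke":50},2],"yfq":{"dc":[45,93,25,58,25,17],"ijk":{"g":1,"vhp":54},"mnq":73,"n":[27,48,98,99,72],"yz":67}}
Size at the root: 3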